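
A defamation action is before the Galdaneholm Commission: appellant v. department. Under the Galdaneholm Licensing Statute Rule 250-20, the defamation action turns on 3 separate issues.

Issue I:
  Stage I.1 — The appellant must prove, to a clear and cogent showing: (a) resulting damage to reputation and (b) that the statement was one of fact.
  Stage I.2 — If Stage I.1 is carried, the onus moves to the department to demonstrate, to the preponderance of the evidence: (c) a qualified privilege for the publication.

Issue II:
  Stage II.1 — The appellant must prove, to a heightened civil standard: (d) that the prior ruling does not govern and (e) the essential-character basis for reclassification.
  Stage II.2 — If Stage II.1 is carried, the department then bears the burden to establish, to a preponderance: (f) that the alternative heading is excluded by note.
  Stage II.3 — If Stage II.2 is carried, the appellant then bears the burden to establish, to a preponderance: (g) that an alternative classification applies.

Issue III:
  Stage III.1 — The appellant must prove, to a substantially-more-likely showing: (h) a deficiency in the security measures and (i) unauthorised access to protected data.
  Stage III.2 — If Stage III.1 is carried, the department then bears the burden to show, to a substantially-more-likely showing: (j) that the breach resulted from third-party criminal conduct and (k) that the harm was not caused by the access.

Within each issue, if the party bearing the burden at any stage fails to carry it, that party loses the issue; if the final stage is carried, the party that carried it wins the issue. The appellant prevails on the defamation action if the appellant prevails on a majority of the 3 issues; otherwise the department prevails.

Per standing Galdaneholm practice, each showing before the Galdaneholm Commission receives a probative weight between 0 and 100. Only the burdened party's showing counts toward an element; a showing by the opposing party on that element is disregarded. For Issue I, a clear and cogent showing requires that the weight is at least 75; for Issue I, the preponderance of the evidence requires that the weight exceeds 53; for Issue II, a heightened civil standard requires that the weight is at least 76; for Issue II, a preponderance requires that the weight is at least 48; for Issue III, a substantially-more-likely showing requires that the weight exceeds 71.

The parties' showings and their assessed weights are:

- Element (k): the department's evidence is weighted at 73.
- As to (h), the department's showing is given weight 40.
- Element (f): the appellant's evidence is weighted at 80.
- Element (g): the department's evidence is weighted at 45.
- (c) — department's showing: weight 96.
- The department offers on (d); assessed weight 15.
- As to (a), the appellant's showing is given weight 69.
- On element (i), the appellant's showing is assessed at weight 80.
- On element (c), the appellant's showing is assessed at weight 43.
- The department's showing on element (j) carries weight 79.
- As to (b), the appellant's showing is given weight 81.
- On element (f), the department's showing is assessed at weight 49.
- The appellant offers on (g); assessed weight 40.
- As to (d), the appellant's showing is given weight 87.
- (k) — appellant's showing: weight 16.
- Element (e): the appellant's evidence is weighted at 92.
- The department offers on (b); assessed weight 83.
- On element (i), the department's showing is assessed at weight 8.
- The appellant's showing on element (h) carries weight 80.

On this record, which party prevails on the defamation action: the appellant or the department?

— Issue I —
Stage I.1 (appellant, a clear and cogent showing, weight is at least 75): (a) 69 < 75 — fails; (b) 81 (department's 83 disregarded) ≥ 75 — meets.
  Stage I.1 not carried; the appellant fails its burden.
The department prevails on this issue.
— Issue II —
Stage II.1 — burden on appellant; standard: a heightened civil standard (weight is at least 76).
    (d): 87 (department's 15 disregarded) ≥ 76 [met]
    (e): 92 ≥ 76 [met]
  The appellant carries Stage II.1; the department now bears the burden.
Stage II.2 — burden on department; standard: a preponderance (weight is at least 48).
    (f): 49 (appellant's 80 disregarded) ≥ 48 [met]
  Stage II.2 is satisfied; the onus moves to the appellant.
Stage II.3 — burden on appellant; standard: a preponderance (weight is at least 48).
    (g): 40 (department's 45 disregarded) < 48 [not met]
  Not every element is met, so the appellant fails to carry Stage II.3.
So the department prevails on this issue.
— Issue III —
Stage III.1 (appellant, a substantially-more-likely showing, weight exceeds 71): (h) 80 (department's 40 disregarded) > 71 — meets; (i) 80 (department's 8 disregarded) > 71 — meets.
  All elements met. The burden passes to the department.
Stage III.2 (department, a substantially-more-likely showing, weight exceeds 71): (j) 79 > 71 — meets; (k) 73 (appellant's 16 disregarded) > 71 — meets.
  Stage III.2 carried; the final stage is satisfied.
Every stage carried; the department prevails on this issue.
Per-issue: Issue I → department; Issue II → department; Issue III → department. The appellant must prevail on a majority of issues; overall, the department prevails.

department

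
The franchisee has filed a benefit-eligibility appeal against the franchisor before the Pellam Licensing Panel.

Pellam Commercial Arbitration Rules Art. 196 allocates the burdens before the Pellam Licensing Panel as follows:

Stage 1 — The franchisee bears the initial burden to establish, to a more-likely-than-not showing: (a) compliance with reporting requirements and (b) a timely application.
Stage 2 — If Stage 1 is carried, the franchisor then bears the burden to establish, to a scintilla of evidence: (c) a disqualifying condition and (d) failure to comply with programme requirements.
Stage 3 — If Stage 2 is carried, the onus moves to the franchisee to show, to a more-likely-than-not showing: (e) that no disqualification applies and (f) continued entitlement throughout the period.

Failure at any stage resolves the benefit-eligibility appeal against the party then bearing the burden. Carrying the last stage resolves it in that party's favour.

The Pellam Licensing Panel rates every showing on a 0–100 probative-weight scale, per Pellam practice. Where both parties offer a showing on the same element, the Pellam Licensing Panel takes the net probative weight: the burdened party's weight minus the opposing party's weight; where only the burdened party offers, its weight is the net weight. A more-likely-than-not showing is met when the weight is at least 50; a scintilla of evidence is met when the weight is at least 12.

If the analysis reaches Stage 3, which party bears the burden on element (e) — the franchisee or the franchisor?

Stage 3's rule assigns the burden to the franchisee (to a more-likely-than-not showing).

franchisee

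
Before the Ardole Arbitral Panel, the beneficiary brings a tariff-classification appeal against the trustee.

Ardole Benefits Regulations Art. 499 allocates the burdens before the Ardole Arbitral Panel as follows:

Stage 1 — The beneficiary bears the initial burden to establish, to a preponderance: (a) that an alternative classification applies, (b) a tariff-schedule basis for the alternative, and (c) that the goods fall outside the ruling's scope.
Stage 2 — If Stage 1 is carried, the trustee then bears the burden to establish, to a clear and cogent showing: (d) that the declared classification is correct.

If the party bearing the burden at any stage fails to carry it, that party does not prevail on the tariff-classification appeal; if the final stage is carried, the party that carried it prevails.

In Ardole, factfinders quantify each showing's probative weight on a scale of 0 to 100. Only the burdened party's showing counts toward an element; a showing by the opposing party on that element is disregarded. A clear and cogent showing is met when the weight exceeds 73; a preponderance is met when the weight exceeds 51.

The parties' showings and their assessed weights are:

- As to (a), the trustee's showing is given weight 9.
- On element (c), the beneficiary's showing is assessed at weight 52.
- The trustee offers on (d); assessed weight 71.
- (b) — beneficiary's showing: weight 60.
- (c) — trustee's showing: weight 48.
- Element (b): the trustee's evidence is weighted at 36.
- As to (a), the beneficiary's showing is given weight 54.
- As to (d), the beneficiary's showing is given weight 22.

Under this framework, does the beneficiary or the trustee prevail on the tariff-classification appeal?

beneficiary

Stage 1 — burden on beneficiary; standard: a preponderance (weight exceeds 51).
    (a): 54 (trustee's 9 disregarded) > 51 [met]
    (b): 60 (trustee's 36 disregarded) > 51 [met]
    (c): 52 (trustee's 48 disregarded) > 51 [met]
  The beneficiary carries Stage 1; the trustee now bears the burden.
Stage 2 — burden on trustee; standard: a clear and cogent showing (weight exceeds 73).
    (d): 71 (beneficiary's 22 disregarded) ≤ 73 [not met]
  Stage 2 not carried; the trustee fails its burden.
The beneficiary prevails.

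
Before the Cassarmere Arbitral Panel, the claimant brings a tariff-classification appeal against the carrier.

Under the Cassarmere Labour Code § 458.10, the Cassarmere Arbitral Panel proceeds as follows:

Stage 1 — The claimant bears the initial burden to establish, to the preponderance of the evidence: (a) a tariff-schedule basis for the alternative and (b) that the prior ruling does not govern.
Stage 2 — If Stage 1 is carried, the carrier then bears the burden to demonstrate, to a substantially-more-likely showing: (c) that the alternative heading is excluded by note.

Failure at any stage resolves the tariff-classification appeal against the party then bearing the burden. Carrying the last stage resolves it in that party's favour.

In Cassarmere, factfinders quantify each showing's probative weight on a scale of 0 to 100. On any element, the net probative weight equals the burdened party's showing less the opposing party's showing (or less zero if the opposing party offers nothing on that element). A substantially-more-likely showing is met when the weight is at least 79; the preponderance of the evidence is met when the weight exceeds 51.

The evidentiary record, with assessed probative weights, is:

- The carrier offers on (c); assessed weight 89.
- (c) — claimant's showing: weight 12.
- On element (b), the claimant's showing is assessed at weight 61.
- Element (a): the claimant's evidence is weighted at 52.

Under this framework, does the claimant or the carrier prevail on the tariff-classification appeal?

claimant

Stage 1 — burden on claimant; standard: the preponderance of the evidence (weight exceeds 51).
    (a): 52 > 51 [met]
    (b): 61 > 51 [met]
  Stage 1 carried; the burden shifts to the carrier.
Stage 2 — burden on carrier; standard: a substantially-more-likely showing (weight is at least 79).
    (c): 89 − 12 = 77 < 79 [not met]
  The carrier does not carry Stage 2.
The analysis ends at Stage 2; the claimant prevails.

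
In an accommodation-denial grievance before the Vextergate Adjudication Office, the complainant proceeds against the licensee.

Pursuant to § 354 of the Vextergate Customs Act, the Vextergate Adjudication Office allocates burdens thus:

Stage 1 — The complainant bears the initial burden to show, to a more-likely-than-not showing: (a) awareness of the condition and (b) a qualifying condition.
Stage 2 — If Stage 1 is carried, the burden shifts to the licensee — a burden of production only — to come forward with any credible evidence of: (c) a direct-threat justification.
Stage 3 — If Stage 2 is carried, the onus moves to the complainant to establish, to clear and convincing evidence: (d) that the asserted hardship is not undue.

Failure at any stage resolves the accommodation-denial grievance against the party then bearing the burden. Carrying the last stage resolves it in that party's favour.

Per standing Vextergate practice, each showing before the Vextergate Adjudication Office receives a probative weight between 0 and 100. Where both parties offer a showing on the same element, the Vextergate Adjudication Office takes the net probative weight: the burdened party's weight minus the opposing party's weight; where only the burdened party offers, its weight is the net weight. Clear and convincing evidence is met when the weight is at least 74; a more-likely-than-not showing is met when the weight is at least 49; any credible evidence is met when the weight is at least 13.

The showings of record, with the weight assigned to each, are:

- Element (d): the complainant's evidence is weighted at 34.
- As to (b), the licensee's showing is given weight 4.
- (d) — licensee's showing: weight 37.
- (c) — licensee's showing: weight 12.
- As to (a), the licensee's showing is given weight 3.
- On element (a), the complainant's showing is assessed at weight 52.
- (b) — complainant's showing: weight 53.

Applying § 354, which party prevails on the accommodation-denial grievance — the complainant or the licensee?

Stage 1 — burden on complainant; standard: a more-likely-than-not showing (weight is at least 49).
    (a): 52 − 3 = 49 ≥ 49 [met]
    (b): 53 − 4 = 49 ≥ 49 [met]
  Stage 1 is satisfied; the onus moves to the licensee.
Stage 2 — burden on licensee; standard: any credible evidence (weight is at least 13).
    (c): 12 < 13 [not met]
  The licensee does not carry Stage 2.
So the complainant prevails.

complainant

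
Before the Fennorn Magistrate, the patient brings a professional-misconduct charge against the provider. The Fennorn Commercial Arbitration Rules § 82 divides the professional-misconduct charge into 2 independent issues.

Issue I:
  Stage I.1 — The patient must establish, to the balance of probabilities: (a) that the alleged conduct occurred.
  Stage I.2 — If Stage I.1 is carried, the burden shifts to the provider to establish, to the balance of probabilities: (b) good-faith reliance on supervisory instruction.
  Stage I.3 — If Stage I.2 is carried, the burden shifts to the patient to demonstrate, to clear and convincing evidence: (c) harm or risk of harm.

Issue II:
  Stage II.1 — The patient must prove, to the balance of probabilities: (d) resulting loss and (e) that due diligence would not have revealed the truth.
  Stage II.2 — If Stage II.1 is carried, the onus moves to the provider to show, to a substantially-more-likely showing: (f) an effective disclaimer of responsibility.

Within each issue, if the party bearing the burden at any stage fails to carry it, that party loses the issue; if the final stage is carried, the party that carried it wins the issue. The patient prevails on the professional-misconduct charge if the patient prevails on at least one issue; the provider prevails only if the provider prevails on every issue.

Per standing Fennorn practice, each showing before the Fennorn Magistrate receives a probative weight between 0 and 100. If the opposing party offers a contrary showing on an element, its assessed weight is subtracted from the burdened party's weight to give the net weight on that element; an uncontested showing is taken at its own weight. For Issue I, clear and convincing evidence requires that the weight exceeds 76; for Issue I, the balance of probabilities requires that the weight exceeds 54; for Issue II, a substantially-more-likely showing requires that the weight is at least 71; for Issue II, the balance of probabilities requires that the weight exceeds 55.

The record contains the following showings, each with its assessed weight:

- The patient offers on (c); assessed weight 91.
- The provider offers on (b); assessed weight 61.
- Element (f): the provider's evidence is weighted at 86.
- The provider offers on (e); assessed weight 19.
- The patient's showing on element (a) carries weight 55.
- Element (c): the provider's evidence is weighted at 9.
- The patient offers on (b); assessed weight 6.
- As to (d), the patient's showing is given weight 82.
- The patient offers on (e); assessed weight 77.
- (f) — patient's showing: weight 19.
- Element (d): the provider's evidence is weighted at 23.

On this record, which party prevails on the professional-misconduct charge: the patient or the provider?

patient

— Issue I —
Stage I.1 — burden on patient; standard: the balance of probabilities (weight exceeds 54).
    (a): 55 > 54 [met]
  Stage I.1 carried; the burden shifts to the provider.
Stage I.2 — burden on provider; standard: the balance of probabilities (weight exceeds 54).
    (b): 61 − 6 = 55 > 54 [met]
  All elements met. The burden passes to the patient.
Stage I.3 — burden on patient; standard: clear and convincing evidence (weight exceeds 76).
    (c): 91 − 9 = 82 > 76 [met]
  The patient carries the last stage.
Every stage carried; the patient prevails on this issue.
— Issue II —
At Stage II.1 the patient must meet the balance of probabilities (weight exceeds 55): on (d) the weight is 82 less the opposing 23 gives net 59, > 55, so (d) meets the standard; on (e) the weight is 77 less the opposing 19 gives net 58, > 55, so (e) meets the standard.
  The patient carries Stage II.1; the provider now bears the burden.
At Stage II.2 the provider must meet a substantially-more-likely showing (weight is at least 71): on (f) the weight is 86 less the opposing 19 gives net 67, which does not reach 71, so (f) does not meet the standard.
  Not every element is met, so the provider fails to carry Stage II.2.
The analysis ends at Stage II.2; the patient prevails on this issue.
Per-issue: Issue I → patient; Issue II → patient. The patient must prevail on at least one issue; overall, the patient prevails.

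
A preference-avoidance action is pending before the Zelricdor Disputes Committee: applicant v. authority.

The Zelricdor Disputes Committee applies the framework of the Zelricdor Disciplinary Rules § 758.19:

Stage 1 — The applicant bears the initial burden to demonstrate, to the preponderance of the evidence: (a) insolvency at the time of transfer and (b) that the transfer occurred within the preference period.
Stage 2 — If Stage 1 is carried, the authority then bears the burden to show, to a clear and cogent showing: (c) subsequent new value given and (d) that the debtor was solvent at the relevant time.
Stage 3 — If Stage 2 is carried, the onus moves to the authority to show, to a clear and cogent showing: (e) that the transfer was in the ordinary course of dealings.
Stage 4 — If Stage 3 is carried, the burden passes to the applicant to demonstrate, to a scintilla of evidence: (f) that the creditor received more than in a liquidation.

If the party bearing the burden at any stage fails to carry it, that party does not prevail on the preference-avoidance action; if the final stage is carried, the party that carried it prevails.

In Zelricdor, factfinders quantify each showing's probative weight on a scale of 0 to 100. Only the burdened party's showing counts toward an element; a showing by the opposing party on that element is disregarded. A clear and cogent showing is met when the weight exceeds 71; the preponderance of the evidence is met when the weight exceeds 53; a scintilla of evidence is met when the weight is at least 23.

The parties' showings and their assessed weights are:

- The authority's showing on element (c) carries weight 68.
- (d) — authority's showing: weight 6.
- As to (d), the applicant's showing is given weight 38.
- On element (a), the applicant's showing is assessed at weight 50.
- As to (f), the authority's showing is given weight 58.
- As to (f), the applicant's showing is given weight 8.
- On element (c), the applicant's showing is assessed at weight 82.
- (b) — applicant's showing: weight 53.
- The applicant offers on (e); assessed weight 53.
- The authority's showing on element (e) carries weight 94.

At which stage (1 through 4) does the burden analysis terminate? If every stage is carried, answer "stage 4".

Stage 1 — burden on applicant; standard: the preponderance of the evidence (weight exceeds 53).
    (a): 50 ≤ 53 [not met]
    (b): 53 ≤ 53 [not met]
  Not every element is met, so the applicant fails to carry Stage 1.
The analysis ends at Stage 1; the authority prevails.

stage 1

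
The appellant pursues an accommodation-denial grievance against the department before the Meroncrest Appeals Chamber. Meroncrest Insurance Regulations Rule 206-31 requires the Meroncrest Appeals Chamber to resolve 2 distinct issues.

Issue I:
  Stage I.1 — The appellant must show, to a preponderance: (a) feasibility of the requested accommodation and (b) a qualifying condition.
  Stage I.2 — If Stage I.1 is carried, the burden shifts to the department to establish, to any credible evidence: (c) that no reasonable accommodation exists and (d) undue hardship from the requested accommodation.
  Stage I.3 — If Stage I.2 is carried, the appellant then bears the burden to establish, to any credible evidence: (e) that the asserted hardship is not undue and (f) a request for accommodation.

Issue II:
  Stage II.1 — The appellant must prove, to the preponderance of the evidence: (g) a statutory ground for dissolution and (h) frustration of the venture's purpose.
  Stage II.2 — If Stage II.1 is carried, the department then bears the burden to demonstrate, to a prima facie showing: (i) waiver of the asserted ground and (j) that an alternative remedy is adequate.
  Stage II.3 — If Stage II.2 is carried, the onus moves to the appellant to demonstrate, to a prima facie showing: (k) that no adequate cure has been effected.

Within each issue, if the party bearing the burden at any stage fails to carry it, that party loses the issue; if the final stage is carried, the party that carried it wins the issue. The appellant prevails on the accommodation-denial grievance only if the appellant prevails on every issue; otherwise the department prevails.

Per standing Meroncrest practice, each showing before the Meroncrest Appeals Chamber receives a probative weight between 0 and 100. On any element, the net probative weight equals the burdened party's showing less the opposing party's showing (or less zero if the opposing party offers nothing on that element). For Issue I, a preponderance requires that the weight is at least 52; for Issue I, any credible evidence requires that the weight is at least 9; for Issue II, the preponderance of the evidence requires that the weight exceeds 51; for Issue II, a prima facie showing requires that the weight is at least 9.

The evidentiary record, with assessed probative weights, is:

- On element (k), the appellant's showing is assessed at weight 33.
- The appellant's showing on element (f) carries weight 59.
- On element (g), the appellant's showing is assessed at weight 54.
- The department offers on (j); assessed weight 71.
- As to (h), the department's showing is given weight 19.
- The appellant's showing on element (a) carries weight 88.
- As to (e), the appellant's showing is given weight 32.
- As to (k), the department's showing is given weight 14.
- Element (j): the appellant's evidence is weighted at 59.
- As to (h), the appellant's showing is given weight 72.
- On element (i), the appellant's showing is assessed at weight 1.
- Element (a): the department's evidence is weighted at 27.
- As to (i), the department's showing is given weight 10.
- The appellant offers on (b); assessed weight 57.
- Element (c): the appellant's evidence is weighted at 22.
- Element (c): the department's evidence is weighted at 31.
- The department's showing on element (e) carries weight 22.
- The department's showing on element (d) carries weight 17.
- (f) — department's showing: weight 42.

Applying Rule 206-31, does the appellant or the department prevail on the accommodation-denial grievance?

— Issue I —
Stage I.1 — burden on appellant; standard: a preponderance (weight is at least 52).
    (a): 88 − 27 = 61 ≥ 52 [met]
    (b): 57 ≥ 52 [met]
  All elements met. The burden passes to the department.
Stage I.2 — burden on department; standard: any credible evidence (weight is at least 9).
    (c): 31 − 22 = 9 ≥ 9 [met]
    (d): 17 ≥ 9 [met]
  The department carries Stage I.2; the appellant now bears the burden.
Stage I.3 — burden on appellant; standard: any credible evidence (weight is at least 9).
    (e): 32 − 22 = 10 ≥ 9 [met]
    (f): 59 − 42 = 17 ≥ 9 [met]
  All elements met at the final stage.
All stages carried — the appellant prevails on this issue.
— Issue II —
At Stage II.1 the appellant must meet the preponderance of the evidence (weight exceeds 51): on (g) the weight is 54, > 51, so (g) meets the standard; on (h) the weight is 72 less the opposing 19 gives net 53, > 51, so (h) meets the standard.
  All elements met. The burden passes to the department.
At Stage II.2 the department must meet a prima facie showing (weight is at least 9): on (i) the weight is 10 less the opposing 1 gives net 9, ≥ 9, so (i) meets the standard; on (j) the weight is 71 less the opposing 59 gives net 12, ≥ 9, so (j) meets the standard.
  Stage II.2 is satisfied; the onus moves to the appellant.
At Stage II.3 the appellant must meet a prima facie showing (weight is at least 9): on (k) the weight is 33 less the opposing 14 gives net 19, which does reach 9, so (k) meets the standard.
  The appellant carries the last stage.
All stages carried — the appellant prevails on this issue.
Per-issue: Issue I → appellant; Issue II → appellant. The appellant must prevail on every issue; overall, the appellant prevails.

appellant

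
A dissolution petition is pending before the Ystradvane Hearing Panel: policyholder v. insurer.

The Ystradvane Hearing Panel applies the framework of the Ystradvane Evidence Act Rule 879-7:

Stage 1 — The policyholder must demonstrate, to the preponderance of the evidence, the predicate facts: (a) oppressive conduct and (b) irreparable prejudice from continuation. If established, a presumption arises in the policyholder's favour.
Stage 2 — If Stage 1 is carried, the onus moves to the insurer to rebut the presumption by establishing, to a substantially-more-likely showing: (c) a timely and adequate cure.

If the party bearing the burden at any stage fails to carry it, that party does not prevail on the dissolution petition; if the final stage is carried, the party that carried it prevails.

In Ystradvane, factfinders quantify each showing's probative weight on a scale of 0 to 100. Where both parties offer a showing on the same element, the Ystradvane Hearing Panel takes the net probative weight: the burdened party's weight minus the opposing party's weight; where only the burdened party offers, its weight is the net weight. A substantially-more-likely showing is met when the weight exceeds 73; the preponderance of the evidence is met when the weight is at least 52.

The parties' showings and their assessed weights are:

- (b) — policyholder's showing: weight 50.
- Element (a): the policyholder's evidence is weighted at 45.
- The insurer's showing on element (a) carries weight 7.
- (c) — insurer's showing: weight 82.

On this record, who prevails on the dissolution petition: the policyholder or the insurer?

insurer

Stage 1 — burden on policyholder; standard: the preponderance of the evidence (weight is at least 52).
    (a): 45 − 7 = 38 < 52 [not met]
    (b): 50 < 52 [not met]
  Stage 1 not carried; the policyholder fails its burden.
The insurer prevails.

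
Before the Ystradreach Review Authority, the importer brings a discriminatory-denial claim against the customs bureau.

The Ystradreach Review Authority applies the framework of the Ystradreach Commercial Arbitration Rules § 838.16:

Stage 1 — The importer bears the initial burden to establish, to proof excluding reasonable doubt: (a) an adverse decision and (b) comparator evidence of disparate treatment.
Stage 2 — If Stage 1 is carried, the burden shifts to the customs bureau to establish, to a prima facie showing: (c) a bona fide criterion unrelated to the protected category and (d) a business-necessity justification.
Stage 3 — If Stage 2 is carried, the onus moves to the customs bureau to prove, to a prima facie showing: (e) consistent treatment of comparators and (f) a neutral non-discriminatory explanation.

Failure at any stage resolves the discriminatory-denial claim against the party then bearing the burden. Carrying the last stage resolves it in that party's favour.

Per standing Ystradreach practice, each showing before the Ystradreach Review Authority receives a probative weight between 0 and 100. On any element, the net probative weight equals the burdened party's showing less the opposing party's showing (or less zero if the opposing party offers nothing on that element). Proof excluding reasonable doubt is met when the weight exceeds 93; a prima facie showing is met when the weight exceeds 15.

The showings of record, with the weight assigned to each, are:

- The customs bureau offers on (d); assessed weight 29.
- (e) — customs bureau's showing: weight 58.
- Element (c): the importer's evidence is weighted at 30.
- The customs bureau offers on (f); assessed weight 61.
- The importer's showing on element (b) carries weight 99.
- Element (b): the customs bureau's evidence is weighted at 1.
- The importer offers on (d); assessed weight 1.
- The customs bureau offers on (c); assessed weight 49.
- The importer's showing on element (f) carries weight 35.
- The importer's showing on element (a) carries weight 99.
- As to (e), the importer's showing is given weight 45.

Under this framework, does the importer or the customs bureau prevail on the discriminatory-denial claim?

importer

At Stage 1 the importer must meet proof excluding reasonable doubt (weight exceeds 93): on (a) the weight is 99, > 93, so (a) meets the standard; on (b) the weight is 99 less the opposing 1 gives net 98, which does exceed 93, so (b) meets the standard.
  The importer carries Stage 1; the customs bureau now bears the burden.
At Stage 2 the customs bureau must meet a prima facie showing (weight exceeds 15): on (c) the weight is 49 less the opposing 30 gives net 19, which does exceed 15, so (c) meets the standard; on (d) the weight is 29 less the opposing 1 gives net 28, > 15, so (d) meets the standard.
  Stage 2 carried; the burden remains with the customs bureau.
At Stage 3 the customs bureau must meet a prima facie showing (weight exceeds 15): on (e) the weight is 58 less the opposing 45 gives net 13, ≤ 15, so (e) does not meet the standard; on (f) the weight is 61 less the opposing 35 gives net 26, which does exceed 15, so (f) meets the standard.
  Not every element is met, so the customs bureau fails to carry Stage 3.
So the importer prevails.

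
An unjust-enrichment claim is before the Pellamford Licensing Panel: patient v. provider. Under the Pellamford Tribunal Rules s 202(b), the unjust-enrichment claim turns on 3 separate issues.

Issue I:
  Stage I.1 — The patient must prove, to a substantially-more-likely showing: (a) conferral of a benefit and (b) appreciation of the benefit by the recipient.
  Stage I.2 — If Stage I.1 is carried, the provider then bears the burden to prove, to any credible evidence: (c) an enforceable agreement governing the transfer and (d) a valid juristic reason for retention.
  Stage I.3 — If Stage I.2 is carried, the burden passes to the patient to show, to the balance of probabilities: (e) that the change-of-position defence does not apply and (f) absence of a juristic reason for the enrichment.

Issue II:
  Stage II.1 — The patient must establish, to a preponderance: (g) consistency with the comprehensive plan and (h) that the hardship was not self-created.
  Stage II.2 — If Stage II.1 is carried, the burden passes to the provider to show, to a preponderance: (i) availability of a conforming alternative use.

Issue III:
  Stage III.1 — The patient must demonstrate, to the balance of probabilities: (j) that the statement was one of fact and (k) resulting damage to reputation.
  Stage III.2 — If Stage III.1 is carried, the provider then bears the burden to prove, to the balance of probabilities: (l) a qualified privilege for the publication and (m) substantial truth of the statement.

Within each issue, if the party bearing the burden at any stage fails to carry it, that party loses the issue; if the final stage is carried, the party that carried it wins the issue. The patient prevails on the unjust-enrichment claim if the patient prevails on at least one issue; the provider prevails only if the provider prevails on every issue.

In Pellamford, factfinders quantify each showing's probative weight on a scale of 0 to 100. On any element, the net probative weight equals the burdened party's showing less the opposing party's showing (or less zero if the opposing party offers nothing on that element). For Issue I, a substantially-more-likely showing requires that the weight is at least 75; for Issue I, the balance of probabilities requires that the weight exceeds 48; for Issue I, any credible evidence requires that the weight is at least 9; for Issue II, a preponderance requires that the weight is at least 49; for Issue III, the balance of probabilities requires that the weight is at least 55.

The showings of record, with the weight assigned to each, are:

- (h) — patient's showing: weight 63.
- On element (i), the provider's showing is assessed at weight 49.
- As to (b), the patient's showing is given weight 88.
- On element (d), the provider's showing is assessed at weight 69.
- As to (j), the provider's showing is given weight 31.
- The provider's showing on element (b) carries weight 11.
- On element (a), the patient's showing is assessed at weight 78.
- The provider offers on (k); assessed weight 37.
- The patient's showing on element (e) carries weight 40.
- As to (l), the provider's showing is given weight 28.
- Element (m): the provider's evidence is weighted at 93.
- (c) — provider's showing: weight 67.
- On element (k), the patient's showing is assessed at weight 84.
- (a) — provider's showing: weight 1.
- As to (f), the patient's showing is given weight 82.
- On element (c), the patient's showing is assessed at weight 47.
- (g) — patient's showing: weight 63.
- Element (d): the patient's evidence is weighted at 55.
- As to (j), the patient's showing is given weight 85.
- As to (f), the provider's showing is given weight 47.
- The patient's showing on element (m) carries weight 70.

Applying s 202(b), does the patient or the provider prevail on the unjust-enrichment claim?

provider

— Issue I —
Stage I.1 — burden on patient; standard: a substantially-more-likely showing (weight is at least 75).
    (a): 78 − 1 = 77 ≥ 75 [met]
    (b): 88 − 11 = 77 ≥ 75 [met]
  Stage I.1 is satisfied; the onus moves to the provider.
Stage I.2 — burden on provider; standard: any credible evidence (weight is at least 9).
    (c): 67 − 47 = 20 ≥ 9 [met]
    (d): 69 − 55 = 14 ≥ 9 [met]
  Stage I.2 carried; the burden shifts to the patient.
Stage I.3 — burden on patient; standard: the balance of probabilities (weight exceeds 48).
    (e): 40 ≤ 48 [not met]
    (f): 82 − 47 = 35 ≤ 48 [not met]
  The patient does not carry Stage I.3.
The provider prevails on this issue.
— Issue II —
At Stage II.1 the patient must meet a preponderance (weight is at least 49): on (g) the weight is 63, which does reach 49, so (g) meets the standard; on (h) the weight is 63, ≥ 49, so (h) meets the standard.
  Stage II.1 is satisfied; the onus moves to the provider.
At Stage II.2 the provider must meet a preponderance (weight is at least 49): on (i) the weight is 49, which does reach 49, so (i) meets the standard.
  Stage II.2 carried; the final stage is satisfied.
All stages carried — the provider prevails on this issue.
— Issue III —
At Stage III.1 the patient must meet the balance of probabilities (weight is at least 55): on (j) the weight is 85 less the opposing 31 gives net 54, < 55, so (j) does not meet the standard; on (k) the weight is 84 less the opposing 37 gives net 47, which does not reach 55, so (k) does not meet the standard.
  Not every element is met, so the patient fails to carry Stage III.1.
The analysis ends at Stage III.1; the provider prevails on this issue.
Per-issue: Issue I → provider; Issue II → provider; Issue III → provider. The patient must prevail on at least one issue; overall, the provider prevails.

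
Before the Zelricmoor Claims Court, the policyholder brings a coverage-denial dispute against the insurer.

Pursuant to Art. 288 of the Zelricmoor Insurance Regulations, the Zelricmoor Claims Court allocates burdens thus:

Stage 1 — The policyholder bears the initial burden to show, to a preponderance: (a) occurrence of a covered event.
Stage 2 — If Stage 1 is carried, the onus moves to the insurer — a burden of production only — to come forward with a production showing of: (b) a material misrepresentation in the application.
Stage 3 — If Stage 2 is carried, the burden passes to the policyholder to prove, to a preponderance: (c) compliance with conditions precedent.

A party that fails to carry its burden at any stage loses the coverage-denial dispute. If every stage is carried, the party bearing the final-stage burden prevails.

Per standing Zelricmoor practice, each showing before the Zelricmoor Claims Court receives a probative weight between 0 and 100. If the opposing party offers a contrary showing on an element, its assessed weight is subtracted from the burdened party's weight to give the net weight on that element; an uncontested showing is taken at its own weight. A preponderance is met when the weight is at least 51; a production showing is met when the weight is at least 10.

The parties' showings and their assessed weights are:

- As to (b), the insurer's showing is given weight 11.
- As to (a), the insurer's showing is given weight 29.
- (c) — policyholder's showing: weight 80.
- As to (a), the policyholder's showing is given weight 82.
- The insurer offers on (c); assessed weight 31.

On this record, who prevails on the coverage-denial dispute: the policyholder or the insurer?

insurer

Stage 1 (policyholder, a preponderance, weight is at least 51): (a) net 82−29=53 ≥ 51 — meets.
  Stage 1 is satisfied; the onus moves to the insurer.
Stage 2 (insurer, a production showing, weight is at least 10): (b) 11 ≥ 10 — meets.
  All elements met. The burden passes to the policyholder.
Stage 3 (policyholder, a preponderance, weight is at least 51): (c) net 80−31=49 < 51 — fails.
  Stage 3 not carried; the policyholder fails its burden.
So the insurer prevails.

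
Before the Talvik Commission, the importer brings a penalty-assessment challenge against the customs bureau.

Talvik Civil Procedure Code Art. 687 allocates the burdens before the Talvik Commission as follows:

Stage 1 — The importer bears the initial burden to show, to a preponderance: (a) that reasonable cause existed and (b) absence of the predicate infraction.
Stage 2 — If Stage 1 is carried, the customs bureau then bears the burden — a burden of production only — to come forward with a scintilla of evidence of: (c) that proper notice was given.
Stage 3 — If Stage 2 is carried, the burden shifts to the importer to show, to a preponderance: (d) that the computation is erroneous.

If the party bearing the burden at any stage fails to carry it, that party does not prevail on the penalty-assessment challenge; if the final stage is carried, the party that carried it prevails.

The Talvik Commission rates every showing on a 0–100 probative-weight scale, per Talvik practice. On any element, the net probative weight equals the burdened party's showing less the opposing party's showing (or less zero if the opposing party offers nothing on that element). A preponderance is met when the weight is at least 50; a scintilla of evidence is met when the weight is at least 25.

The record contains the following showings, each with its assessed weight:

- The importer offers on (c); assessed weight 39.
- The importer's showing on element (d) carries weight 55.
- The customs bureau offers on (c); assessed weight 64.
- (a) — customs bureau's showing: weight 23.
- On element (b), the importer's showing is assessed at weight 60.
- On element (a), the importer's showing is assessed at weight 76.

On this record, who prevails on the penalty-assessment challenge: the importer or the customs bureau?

importer

Stage 1 — burden on importer; standard: a preponderance (weight is at least 50).
    (a): 76 − 23 = 53 ≥ 50 [met]
    (b): 60 ≥ 50 [met]
  The importer carries Stage 1; the customs bureau now bears the burden.
Stage 2 — burden on customs bureau; standard: a scintilla of evidence (weight is at least 25).
    (c): 64 − 39 = 25 ≥ 25 [met]
  Stage 2 is satisfied; the onus moves to the importer.
Stage 3 — burden on importer; standard: a preponderance (weight is at least 50).
    (d): 55 ≥ 50 [met]
  Stage 3 carried; the final stage is satisfied.
With every stage satisfied, the importer prevails.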